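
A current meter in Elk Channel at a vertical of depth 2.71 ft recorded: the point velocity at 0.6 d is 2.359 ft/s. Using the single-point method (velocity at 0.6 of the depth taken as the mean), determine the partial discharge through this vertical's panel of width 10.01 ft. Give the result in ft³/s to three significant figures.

64.0 ft³/s

v̄ = v₀.₆ = 2.359 ft/s
q = v̄ × d × w = 2.359 × 2.71 × 10.01 = 63.99 ft³/s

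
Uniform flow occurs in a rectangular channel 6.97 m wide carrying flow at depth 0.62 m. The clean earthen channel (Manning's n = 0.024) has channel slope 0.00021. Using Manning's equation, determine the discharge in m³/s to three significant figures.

A = b·y = 6.97 × 0.62 = 4.321 m²
P = b + 2y = 6.97 + 2×0.62 = 8.210 m
R = A/P = 4.321/8.210 = 0.5264 m
Q = (1/n)·A·R^(2/3)·S^(1/2) = (1/0.024) × 4.321 × 0.5264^(2/3) × 0.00021^(1/2) = 1.701 m³/s

1.70 m³/s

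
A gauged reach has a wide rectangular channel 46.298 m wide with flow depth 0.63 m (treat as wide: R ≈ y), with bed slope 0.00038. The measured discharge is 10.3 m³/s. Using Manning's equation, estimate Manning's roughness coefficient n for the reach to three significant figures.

A = b·y = 46.298 × 0.63 = 29.17 m²
Wide channel: R ≈ y = 0.63 m
n = (1/Q)·A·R^(2/3)·S^(1/2) = (1/10.3) × 29.17 × 0.7349 × 0.01949 = 0.04057

0.0406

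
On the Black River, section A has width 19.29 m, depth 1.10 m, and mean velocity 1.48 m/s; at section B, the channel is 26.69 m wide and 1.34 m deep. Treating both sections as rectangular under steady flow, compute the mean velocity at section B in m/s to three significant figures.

0.878 m/s

Q = A₁V₁ = (19.29×1.10) × 1.48 = 31.40 m³/s
A₂ = 26.69 × 1.34 = 35.76 m²
V₂ = Q/A₂ = 31.40/35.76 = 0.8781 m/s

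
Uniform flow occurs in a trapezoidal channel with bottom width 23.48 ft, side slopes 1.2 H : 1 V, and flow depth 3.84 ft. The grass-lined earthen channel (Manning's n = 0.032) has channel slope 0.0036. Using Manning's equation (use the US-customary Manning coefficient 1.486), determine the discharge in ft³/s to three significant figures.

A = (b + z·y)·y = (23.48 + 1.2×3.84)×3.84 = 107.9 ft²
P = b + 2y√(1+z²) = 23.48 + 2×3.84×√(1+1.2²) = 35.48 ft
R = A/P = 107.9/35.48 = 3.040 ft
Q = (1.486/n)·A·R^(2/3)·S^(1/2) = (1.486/0.032) × 107.9 × 3.040^(2/3) × 0.0036^(1/2) = 630.7 ft³/s

631 ft³/s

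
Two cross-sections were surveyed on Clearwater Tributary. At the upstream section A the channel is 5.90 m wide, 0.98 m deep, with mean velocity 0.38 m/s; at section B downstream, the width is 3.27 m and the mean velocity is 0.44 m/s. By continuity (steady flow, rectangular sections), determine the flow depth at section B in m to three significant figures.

1.53 m

Q = A₁V₁ = (5.90×0.98) × 0.38 = 2.197 m³/s
d₂ = Q/(b₂ V₂) = 2.197/(3.27×0.44) = 1.527 m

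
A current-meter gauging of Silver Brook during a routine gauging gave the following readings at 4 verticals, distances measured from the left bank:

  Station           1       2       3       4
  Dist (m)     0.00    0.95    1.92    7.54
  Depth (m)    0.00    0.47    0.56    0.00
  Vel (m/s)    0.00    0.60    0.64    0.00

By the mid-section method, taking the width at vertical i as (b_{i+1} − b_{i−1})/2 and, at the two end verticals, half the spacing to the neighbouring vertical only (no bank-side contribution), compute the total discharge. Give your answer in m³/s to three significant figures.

1.45 m³/s

w_2 = (1.92 − 0.00)/2 = 0.96 m; q_2 = 0.60 × 0.47 × 0.96 = 0.2707 m³/s
w_3 = (7.54 − 0.95)/2 = 3.295 m; q_3 = 0.64 × 0.56 × 3.295 = 1.181 m³/s
Stations 1, 4 contribute zero (depth or velocity is 0).
Q = Σ qᵢ = 1.452 m³/s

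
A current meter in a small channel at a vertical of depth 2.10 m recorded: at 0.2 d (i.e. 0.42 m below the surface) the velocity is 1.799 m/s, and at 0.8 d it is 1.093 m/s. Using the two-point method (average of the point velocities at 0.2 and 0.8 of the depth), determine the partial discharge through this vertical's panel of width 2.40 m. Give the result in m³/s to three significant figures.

v̄ = (1.799 + 1.093) / 2 = 1.446 m/s
q = v̄ × d × w = 1.446 × 2.10 × 2.40 = 7.288 m³/s

7.29 m³/s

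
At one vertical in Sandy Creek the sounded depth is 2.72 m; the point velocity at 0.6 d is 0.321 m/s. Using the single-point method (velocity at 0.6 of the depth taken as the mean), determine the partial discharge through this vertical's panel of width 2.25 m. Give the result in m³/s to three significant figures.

v̄ = v₀.₆ = 0.321 m/s
q = v̄ × d × w = 0.3210 × 2.72 × 2.25 = 1.965 m³/s

1.96 m³/s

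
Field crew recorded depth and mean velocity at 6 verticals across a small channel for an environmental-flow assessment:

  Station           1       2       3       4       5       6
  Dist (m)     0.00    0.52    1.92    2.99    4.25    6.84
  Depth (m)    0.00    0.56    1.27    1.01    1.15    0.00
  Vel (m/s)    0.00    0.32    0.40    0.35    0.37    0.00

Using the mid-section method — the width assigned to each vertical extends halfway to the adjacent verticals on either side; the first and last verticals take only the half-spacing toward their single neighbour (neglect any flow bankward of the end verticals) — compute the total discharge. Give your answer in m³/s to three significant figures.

2.03 m³/s

w_2 = (1.92 − 0.00)/2 = 0.96 m; q_2 = 0.32 × 0.56 × 0.96 = 0.1720 m³/s
w_3 = (2.99 − 0.52)/2 = 1.235 m; q_3 = 0.40 × 1.27 × 1.235 = 0.6274 m³/s
w_4 = (4.25 − 1.92)/2 = 1.165 m; q_4 = 0.35 × 1.01 × 1.165 = 0.4118 m³/s
w_5 = (6.84 − 2.99)/2 = 1.925 m; q_5 = 0.37 × 1.15 × 1.925 = 0.8191 m³/s
Stations 1, 6 contribute zero (depth or velocity is 0).
Q = Σ qᵢ = 2.030 m³/s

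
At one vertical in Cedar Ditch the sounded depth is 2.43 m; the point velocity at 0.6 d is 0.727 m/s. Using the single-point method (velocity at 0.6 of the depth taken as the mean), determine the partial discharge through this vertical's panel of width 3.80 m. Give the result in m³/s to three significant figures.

6.71 m³/s

v̄ = v₀.₆ = 0.727 m/s
q = v̄ × d × w = 0.7270 × 2.43 × 3.80 = 6.713 m³/s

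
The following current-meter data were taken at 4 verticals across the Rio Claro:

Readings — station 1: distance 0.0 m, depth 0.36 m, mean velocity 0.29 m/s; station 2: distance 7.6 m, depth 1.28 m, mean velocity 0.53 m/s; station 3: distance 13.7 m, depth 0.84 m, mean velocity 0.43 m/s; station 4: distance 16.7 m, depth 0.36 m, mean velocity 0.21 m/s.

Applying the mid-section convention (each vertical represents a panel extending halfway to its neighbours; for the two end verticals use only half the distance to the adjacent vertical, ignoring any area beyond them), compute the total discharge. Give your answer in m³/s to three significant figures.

w_1 = (7.6 − 0.0)/2 = 3.8 m; q_1 = 0.29 × 0.36 × 3.8 = 0.3967 m³/s
w_2 = (13.7 − 0.0)/2 = 6.85 m; q_2 = 0.53 × 1.28 × 6.85 = 4.647 m³/s
w_3 = (16.7 − 7.6)/2 = 4.55 m; q_3 = 0.43 × 0.84 × 4.55 = 1.643 m³/s
w_4 = (16.7 − 13.7)/2 = 1.5 m; q_4 = 0.21 × 0.36 × 1.5 = 0.1134 m³/s
Q = Σ qᵢ = 6.801 m³/s

6.80 m³/s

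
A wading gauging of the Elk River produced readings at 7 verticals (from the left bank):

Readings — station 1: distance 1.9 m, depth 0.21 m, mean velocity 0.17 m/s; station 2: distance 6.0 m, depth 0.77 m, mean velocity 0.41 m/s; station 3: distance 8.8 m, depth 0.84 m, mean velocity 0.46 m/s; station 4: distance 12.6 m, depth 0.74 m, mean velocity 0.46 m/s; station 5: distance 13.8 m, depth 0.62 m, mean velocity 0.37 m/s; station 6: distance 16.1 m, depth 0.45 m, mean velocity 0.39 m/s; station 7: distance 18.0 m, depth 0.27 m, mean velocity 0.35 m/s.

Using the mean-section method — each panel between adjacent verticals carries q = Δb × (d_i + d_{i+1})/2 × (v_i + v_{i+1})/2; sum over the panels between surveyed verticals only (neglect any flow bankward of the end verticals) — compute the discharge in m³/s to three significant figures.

Panel 1-2: Δb = 4.1 m, d̄ = (0.21+0.77)/2 = 0.49, v̄ = (0.17+0.41)/2 = 0.29 → q = 4.1×0.49×0.29 = 0.5826 m³/s
Panel 2-3: Δb = 2.8 m, d̄ = (0.77+0.84)/2 = 0.805, v̄ = (0.41+0.46)/2 = 0.435 → q = 2.8×0.805×0.435 = 0.9805 m³/s
Panel 3-4: Δb = 3.8 m, d̄ = (0.84+0.74)/2 = 0.79, v̄ = (0.46+0.46)/2 = 0.46 → q = 3.8×0.79×0.46 = 1.381 m³/s
Panel 4-5: Δb = 1.2 m, d̄ = (0.74+0.62)/2 = 0.68, v̄ = (0.46+0.37)/2 = 0.415 → q = 1.2×0.68×0.415 = 0.3386 m³/s
Panel 5-6: Δb = 2.3 m, d̄ = (0.62+0.45)/2 = 0.535, v̄ = (0.37+0.39)/2 = 0.38 → q = 2.3×0.535×0.38 = 0.4676 m³/s
Panel 6-7: Δb = 1.9 m, d̄ = (0.45+0.27)/2 = 0.36, v̄ = (0.39+0.35)/2 = 0.37 → q = 1.9×0.36×0.37 = 0.2531 m³/s
Q = Σ q = 4.003 m³/s

4.00 m³/s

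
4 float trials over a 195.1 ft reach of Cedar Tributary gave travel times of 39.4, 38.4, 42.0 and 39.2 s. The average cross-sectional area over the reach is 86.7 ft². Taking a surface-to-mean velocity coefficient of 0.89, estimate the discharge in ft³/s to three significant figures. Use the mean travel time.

t̄ = (39.4 + 38.4 + 42.0 + 39.2) / 4 = 39.75 s
v_surface = L / t̄ = 195.1 / 39.75 = 4.908 ft/s
v_mean = 0.89 × 4.908 = 4.368 ft/s
Q = A × v_mean = 86.7 × 4.368 = 378.7 ft³/s

379 ft³/s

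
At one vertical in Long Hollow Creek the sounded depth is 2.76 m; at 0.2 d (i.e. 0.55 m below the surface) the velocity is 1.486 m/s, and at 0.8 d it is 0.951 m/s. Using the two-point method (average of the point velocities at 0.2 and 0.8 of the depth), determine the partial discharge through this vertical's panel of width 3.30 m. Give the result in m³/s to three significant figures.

v̄ = (1.486 + 0.951) / 2 = 1.219 m/s
q = v̄ × d × w = 1.219 × 2.76 × 3.30 = 11.10 m³/s

11.1 m³/s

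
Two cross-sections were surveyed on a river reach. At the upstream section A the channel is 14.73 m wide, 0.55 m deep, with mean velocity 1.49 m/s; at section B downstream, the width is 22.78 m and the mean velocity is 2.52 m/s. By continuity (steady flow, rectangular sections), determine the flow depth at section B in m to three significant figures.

Q = A₁V₁ = (14.73×0.55) × 1.49 = 12.07 m³/s
d₂ = Q/(b₂ V₂) = 12.07/(22.78×2.52) = 0.2103 m

0.210 m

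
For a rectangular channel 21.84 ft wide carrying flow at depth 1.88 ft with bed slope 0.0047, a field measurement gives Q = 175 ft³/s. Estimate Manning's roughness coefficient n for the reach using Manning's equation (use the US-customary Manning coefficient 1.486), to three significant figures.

A = b·y = 21.84 × 1.88 = 41.06 ft²
P = b + 2y = 21.84 + 2×1.88 = 25.60 ft
R = A/P = 41.06/25.60 = 1.604 ft
n = (1.486/Q)·A·R^(2/3)·S^(1/2) = (1.486/175) × 41.06 × 1.370 × 0.06856 = 0.03275

0.0328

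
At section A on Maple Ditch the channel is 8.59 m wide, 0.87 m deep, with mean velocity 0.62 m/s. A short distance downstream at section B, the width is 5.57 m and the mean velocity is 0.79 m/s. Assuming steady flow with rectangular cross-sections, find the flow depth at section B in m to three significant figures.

1.05 m

Q = A₁V₁ = (8.59×0.87) × 0.62 = 4.633 m³/s
d₂ = Q/(b₂ V₂) = 4.633/(5.57×0.79) = 1.053 m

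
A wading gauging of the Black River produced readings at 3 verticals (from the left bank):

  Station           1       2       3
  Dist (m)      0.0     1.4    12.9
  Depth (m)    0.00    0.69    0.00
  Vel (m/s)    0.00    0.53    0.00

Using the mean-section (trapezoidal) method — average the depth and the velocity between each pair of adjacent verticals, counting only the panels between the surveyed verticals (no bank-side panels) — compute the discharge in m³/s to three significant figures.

Panel 1-2: Δb = 1.4 m, d̄ = (0.00+0.69)/2 = 0.345, v̄ = (0.00+0.53)/2 = 0.265 → q = 1.4×0.345×0.265 = 0.1280 m³/s
Panel 2-3: Δb = 11.5 m, d̄ = (0.69+0.00)/2 = 0.345, v̄ = (0.53+0.00)/2 = 0.265 → q = 11.5×0.345×0.265 = 1.051 m³/s
Q = Σ q = 1.179 m³/s

1.18 m³/s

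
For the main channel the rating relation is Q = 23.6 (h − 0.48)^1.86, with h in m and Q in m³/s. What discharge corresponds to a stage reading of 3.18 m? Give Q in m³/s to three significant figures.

150 m³/s

Q = 23.6 × (3.18 − 0.48)^1.86 = 23.6 × 2.7^1.86 = 149.7 m³/s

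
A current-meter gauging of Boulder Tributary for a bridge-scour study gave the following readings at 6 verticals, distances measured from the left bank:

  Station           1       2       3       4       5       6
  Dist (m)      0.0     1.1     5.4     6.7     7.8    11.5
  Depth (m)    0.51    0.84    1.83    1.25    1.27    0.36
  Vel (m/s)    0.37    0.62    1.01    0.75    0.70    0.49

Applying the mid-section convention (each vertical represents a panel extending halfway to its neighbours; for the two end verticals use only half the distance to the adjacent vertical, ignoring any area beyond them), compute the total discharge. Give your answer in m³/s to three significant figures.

w_1 = (1.1 − 0.0)/2 = 0.55 m; q_1 = 0.37 × 0.51 × 0.55 = 0.1038 m³/s
w_2 = (5.4 − 0.0)/2 = 2.7 m; q_2 = 0.62 × 0.84 × 2.7 = 1.406 m³/s
w_3 = (6.7 − 1.1)/2 = 2.8 m; q_3 = 1.01 × 1.83 × 2.8 = 5.175 m³/s
w_4 = (7.8 − 5.4)/2 = 1.2 m; q_4 = 0.75 × 1.25 × 1.2 = 1.125 m³/s
w_5 = (11.5 − 6.7)/2 = 2.4 m; q_5 = 0.70 × 1.27 × 2.4 = 2.134 m³/s
w_6 = (11.5 − 7.8)/2 = 1.85 m; q_6 = 0.49 × 0.36 × 1.85 = 0.3263 m³/s
Q = Σ qᵢ = 10.27 m³/s

10.3 m³/s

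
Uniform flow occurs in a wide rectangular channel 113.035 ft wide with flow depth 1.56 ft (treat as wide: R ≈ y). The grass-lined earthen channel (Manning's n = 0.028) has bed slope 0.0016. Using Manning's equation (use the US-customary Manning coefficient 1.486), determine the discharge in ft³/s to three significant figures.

504 ft³/s

A = b·y = 113.035 × 1.56 = 176.3 ft²
Wide channel: R ≈ y = 1.56 ft
Q = (1.486/n)·A·R^(2/3)·S^(1/2) = (1.486/0.028) × 176.3 × 1.560^(2/3) × 0.0016^(1/2) = 503.5 ft³/s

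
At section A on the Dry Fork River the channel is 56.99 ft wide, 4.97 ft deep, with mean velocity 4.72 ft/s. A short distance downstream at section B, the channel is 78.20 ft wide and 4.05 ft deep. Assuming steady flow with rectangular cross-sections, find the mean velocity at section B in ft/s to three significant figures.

4.22 ft/s

Q = A₁V₁ = (56.99×4.97) × 4.72 = 1337 ft³/s
A₂ = 78.20 × 4.05 = 316.7 ft²
V₂ = Q/A₂ = 1337/316.7 = 4.221 ft/s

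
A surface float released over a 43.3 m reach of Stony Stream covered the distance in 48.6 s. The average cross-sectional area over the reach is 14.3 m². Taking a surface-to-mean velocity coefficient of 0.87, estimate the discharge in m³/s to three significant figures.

11.1 m³/s

v_surface = L / t̄ = 43.3 / 48.6 = 0.8909 m/s
v_mean = 0.87 × 0.8909 = 0.7751 m/s
Q = A × v_mean = 14.3 × 0.7751 = 11.08 m³/s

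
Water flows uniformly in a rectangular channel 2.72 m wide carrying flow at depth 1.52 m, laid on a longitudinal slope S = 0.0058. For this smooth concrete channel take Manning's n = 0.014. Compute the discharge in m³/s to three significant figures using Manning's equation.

18.0 m³/s

A = b·y = 2.72 × 1.52 = 4.134 m²
P = b + 2y = 2.72 + 2×1.52 = 5.760 m
R = A/P = 4.134/5.760 = 0.7178 m
Q = (1/n)·A·R^(2/3)·S^(1/2) = (1/0.014) × 4.134 × 0.7178^(2/3) × 0.0058^(1/2) = 18.03 m³/s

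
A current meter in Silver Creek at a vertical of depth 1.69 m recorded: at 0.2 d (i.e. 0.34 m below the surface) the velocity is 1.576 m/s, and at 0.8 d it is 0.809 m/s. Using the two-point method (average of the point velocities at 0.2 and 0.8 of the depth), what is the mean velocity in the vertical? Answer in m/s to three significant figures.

v̄ = (1.576 + 0.809) / 2 = 1.193 m/s

1.19 m/s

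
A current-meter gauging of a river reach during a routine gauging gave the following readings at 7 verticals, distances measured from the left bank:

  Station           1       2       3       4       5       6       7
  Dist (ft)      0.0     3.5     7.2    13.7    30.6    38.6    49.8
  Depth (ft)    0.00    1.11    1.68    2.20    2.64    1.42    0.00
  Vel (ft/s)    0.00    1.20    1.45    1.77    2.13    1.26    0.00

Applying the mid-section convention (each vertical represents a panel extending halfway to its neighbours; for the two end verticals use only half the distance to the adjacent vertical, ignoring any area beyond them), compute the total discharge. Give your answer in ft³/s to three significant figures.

150 ft³/s

w_2 = (7.2 − 0.0)/2 = 3.6 ft; q_2 = 1.20 × 1.11 × 3.6 = 4.795 ft³/s
w_3 = (13.7 − 3.5)/2 = 5.1 ft; q_3 = 1.45 × 1.68 × 5.1 = 12.42 ft³/s
w_4 = (30.6 − 7.2)/2 = 11.7 ft; q_4 = 1.77 × 2.20 × 11.7 = 45.56 ft³/s
w_5 = (38.6 − 13.7)/2 = 12.45 ft; q_5 = 2.13 × 2.64 × 12.45 = 70.01 ft³/s
w_6 = (49.8 − 30.6)/2 = 9.6 ft; q_6 = 1.26 × 1.42 × 9.6 = 17.18 ft³/s
Stations 1, 7 contribute zero (depth or velocity is 0).
Q = Σ qᵢ = 150.0 ft³/s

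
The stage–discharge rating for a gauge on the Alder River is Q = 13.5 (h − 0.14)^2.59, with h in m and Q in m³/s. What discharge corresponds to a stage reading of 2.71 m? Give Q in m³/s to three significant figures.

156 m³/s

Q = 13.5 × (2.71 − 0.14)^2.59 = 13.5 × 2.57^2.59 = 155.6 m³/s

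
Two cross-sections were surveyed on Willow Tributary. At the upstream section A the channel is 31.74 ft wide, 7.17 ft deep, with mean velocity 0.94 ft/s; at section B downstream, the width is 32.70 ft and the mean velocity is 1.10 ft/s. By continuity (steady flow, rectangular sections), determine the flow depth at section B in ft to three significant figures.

Q = A₁V₁ = (31.74×7.17) × 0.94 = 213.9 ft³/s
d₂ = Q/(b₂ V₂) = 213.9/(32.70×1.10) = 5.947 ft

5.95 ft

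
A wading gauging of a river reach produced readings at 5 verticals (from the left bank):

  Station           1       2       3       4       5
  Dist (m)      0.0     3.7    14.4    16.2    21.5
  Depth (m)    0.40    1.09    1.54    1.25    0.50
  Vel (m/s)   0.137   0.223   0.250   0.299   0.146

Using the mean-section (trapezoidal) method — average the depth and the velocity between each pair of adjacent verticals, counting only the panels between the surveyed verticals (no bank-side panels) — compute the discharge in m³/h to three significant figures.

Panel 1-2: Δb = 3.7 m, d̄ = (0.40+1.09)/2 = 0.745, v̄ = (0.137+0.223)/2 = 0.18 → q = 3.7×0.745×0.18 = 0.4962 m³/s
Panel 2-3: Δb = 10.7 m, d̄ = (1.09+1.54)/2 = 1.315, v̄ = (0.223+0.250)/2 = 0.2365 → q = 10.7×1.315×0.2365 = 3.328 m³/s
Panel 3-4: Δb = 1.8 m, d̄ = (1.54+1.25)/2 = 1.395, v̄ = (0.250+0.299)/2 = 0.2745 → q = 1.8×1.395×0.2745 = 0.6893 m³/s
Panel 4-5: Δb = 5.3 m, d̄ = (1.25+0.50)/2 = 0.875, v̄ = (0.299+0.146)/2 = 0.2225 → q = 5.3×0.875×0.2225 = 1.032 m³/s
Q = Σ q = 5.545 m³/s
= 5.545 × 3600 = 19960 m³/h

20000 m³/h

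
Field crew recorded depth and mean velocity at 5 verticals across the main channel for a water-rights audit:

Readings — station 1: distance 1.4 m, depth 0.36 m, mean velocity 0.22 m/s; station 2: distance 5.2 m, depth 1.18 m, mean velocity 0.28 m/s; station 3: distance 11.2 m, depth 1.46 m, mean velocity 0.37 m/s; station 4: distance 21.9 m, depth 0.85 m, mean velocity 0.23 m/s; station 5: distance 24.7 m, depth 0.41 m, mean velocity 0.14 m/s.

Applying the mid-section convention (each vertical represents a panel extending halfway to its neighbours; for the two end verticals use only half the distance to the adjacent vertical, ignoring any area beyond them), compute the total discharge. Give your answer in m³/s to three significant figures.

7.68 m³/s

w_1 = (5.2 − 1.4)/2 = 1.9 m; q_1 = 0.22 × 0.36 × 1.9 = 0.1505 m³/s
w_2 = (11.2 − 1.4)/2 = 4.9 m; q_2 = 0.28 × 1.18 × 4.9 = 1.619 m³/s
w_3 = (21.9 − 5.2)/2 = 8.35 m; q_3 = 0.37 × 1.46 × 8.35 = 4.511 m³/s
w_4 = (24.7 − 11.2)/2 = 6.75 m; q_4 = 0.23 × 0.85 × 6.75 = 1.320 m³/s
w_5 = (24.7 − 21.9)/2 = 1.4 m; q_5 = 0.14 × 0.41 × 1.4 = 0.08036 m³/s
Q = Σ qᵢ = 7.680 m³/s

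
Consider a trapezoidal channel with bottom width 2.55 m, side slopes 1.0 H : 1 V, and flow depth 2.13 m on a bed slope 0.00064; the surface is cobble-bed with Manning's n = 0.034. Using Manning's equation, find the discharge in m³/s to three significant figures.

A = (b + z·y)·y = (2.55 + 1.0×2.13)×2.13 = 9.968 m²
P = b + 2y√(1+z²) = 2.55 + 2×2.13×√(1+1.0²) = 8.575 m
R = A/P = 9.968/8.575 = 1.163 m
Q = (1/n)·A·R^(2/3)·S^(1/2) = (1/0.034) × 9.968 × 1.163^(2/3) × 0.00064^(1/2) = 8.201 m³/s

8.20 m³/s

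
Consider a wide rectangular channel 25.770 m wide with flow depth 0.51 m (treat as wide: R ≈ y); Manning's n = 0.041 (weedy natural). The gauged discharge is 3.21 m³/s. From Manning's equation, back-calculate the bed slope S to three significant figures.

A = b·y = 25.770 × 0.51 = 13.14 m²
Wide channel: R ≈ y = 0.51 m
S = (Q·n / (1·A·R^(2/3)))² = (3.21×0.041 / (1×13.14×0.6383))² = 0.0002461

0.000246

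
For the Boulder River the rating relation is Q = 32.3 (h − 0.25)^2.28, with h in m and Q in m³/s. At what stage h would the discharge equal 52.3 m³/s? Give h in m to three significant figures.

h − h₀ = (Q/C)^(1/b) = (52.3/32.3)^(1/2.28) = 1.235 m
h = 0.25 + 1.235 = 1.485 m

1.49 m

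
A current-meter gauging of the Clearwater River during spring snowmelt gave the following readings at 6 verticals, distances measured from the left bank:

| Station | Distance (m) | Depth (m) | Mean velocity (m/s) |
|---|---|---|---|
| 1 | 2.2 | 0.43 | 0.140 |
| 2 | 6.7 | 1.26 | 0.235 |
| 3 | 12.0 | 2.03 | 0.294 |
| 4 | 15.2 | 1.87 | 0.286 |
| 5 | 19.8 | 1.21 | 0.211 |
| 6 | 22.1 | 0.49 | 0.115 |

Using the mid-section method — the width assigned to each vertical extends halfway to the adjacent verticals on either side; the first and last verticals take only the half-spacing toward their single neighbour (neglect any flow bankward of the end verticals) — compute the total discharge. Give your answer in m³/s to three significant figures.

7.15 m³/s

w_1 = (6.7 − 2.2)/2 = 2.25 m; q_1 = 0.140 × 0.43 × 2.25 = 0.1355 m³/s
w_2 = (12.0 − 2.2)/2 = 4.9 m; q_2 = 0.235 × 1.26 × 4.9 = 1.451 m³/s
w_3 = (15.2 − 6.7)/2 = 4.25 m; q_3 = 0.294 × 2.03 × 4.25 = 2.536 m³/s
w_4 = (19.8 − 12.0)/2 = 3.9 m; q_4 = 0.286 × 1.87 × 3.9 = 2.086 m³/s
w_5 = (22.1 − 15.2)/2 = 3.45 m; q_5 = 0.211 × 1.21 × 3.45 = 0.8808 m³/s
w_6 = (22.1 − 19.8)/2 = 1.15 m; q_6 = 0.115 × 0.49 × 1.15 = 0.06480 m³/s
Q = Σ qᵢ = 7.154 m³/s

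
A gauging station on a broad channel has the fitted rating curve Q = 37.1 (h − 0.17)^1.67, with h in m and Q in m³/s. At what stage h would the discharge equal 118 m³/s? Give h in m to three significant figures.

2.17 m

h − h₀ = (Q/C)^(1/b) = (118/37.1)^(1/1.67) = 1.999 m
h = 0.17 + 1.999 = 2.169 m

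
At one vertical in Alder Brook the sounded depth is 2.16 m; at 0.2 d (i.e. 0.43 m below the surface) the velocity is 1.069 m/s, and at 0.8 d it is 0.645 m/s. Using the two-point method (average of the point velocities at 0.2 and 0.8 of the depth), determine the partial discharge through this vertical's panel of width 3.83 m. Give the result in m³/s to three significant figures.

v̄ = (1.069 + 0.645) / 2 = 0.8570 m/s
q = v̄ × d × w = 0.8570 × 2.16 × 3.83 = 7.090 m³/s

7.09 m³/s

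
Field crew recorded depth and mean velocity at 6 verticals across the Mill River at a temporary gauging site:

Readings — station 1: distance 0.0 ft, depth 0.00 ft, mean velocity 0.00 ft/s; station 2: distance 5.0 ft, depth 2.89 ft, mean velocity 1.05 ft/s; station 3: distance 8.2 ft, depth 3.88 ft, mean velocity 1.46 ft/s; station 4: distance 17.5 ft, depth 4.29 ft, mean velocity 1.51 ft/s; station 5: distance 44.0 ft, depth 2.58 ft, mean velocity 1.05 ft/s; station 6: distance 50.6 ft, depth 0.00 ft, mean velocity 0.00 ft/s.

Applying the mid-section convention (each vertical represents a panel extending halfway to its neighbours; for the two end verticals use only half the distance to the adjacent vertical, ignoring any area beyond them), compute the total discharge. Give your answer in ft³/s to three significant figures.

209 ft³/s

w_2 = (8.2 − 0.0)/2 = 4.1 ft; q_2 = 1.05 × 2.89 × 4.1 = 12.44 ft³/s
w_3 = (17.5 − 5.0)/2 = 6.25 ft; q_3 = 1.46 × 3.88 × 6.25 = 35.41 ft³/s
w_4 = (44.0 − 8.2)/2 = 17.9 ft; q_4 = 1.51 × 4.29 × 17.9 = 116.0 ft³/s
w_5 = (50.6 − 17.5)/2 = 16.55 ft; q_5 = 1.05 × 2.58 × 16.55 = 44.83 ft³/s
Stations 1, 6 contribute zero (depth or velocity is 0).
Q = Σ qᵢ = 208.6 ft³/s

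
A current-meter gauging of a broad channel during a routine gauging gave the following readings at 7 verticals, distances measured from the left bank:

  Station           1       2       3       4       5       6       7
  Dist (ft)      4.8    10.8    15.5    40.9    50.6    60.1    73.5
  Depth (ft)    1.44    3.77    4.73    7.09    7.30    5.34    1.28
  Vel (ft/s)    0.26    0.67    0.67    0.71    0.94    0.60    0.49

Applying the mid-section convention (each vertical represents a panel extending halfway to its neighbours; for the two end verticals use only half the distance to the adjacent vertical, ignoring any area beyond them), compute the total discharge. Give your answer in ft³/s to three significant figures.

257 ft³/s

w_1 = (10.8 − 4.8)/2 = 3 ft; q_1 = 0.26 × 1.44 × 3 = 1.123 ft³/s
w_2 = (15.5 − 4.8)/2 = 5.35 ft; q_2 = 0.67 × 3.77 × 5.35 = 13.51 ft³/s
w_3 = (40.9 − 10.8)/2 = 15.05 ft; q_3 = 0.67 × 4.73 × 15.05 = 47.69 ft³/s
w_4 = (50.6 − 15.5)/2 = 17.55 ft; q_4 = 0.71 × 7.09 × 17.55 = 88.34 ft³/s
w_5 = (60.1 − 40.9)/2 = 9.6 ft; q_5 = 0.94 × 7.30 × 9.6 = 65.88 ft³/s
w_6 = (73.5 − 50.6)/2 = 11.45 ft; q_6 = 0.60 × 5.34 × 11.45 = 36.69 ft³/s
w_7 = (73.5 − 60.1)/2 = 6.7 ft; q_7 = 0.49 × 1.28 × 6.7 = 4.202 ft³/s
Q = Σ qᵢ = 257.4 ft³/s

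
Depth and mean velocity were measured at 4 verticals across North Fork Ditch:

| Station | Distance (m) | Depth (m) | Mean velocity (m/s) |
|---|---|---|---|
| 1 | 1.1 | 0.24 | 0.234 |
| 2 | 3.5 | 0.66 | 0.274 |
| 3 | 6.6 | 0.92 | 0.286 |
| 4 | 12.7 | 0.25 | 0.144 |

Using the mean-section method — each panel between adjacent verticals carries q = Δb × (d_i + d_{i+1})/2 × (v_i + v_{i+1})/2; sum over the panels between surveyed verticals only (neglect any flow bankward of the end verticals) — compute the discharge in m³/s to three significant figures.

1.73 m³/s

Panel 1-2: Δb = 2.4 m, d̄ = (0.24+0.66)/2 = 0.45, v̄ = (0.234+0.274)/2 = 0.254 → q = 2.4×0.45×0.254 = 0.2743 m³/s
Panel 2-3: Δb = 3.1 m, d̄ = (0.66+0.92)/2 = 0.79, v̄ = (0.274+0.286)/2 = 0.28 → q = 3.1×0.79×0.28 = 0.6857 m³/s
Panel 3-4: Δb = 6.1 m, d̄ = (0.92+0.25)/2 = 0.585, v̄ = (0.286+0.144)/2 = 0.215 → q = 6.1×0.585×0.215 = 0.7672 m³/s
Q = Σ q = 1.727 m³/s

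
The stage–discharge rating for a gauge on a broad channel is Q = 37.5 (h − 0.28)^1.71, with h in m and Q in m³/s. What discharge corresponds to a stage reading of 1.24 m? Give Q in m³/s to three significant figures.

Q = 37.5 × (1.24 − 0.28)^1.71 = 37.5 × 0.96^1.71 = 34.97 m³/s

35.0 m³/s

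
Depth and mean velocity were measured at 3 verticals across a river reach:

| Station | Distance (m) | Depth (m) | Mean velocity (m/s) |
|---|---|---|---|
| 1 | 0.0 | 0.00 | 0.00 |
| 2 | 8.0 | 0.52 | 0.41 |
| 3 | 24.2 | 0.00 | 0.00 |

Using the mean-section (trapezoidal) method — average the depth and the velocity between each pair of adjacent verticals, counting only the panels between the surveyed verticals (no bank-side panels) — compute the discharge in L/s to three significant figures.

Panel 1-2: Δb = 8 m, d̄ = (0.00+0.52)/2 = 0.26, v̄ = (0.00+0.41)/2 = 0.205 → q = 8×0.26×0.205 = 0.4264 m³/s
Panel 2-3: Δb = 16.2 m, d̄ = (0.52+0.00)/2 = 0.26, v̄ = (0.41+0.00)/2 = 0.205 → q = 16.2×0.26×0.205 = 0.8635 m³/s
Q = Σ q = 1.290 m³/s
= 1.290 × 1000 = 1290 L/s

1290 L/s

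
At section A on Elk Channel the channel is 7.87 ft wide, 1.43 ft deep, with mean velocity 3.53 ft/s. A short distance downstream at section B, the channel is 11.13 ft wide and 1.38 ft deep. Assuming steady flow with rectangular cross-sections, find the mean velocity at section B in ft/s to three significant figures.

Q = A₁V₁ = (7.87×1.43) × 3.53 = 39.73 ft³/s
A₂ = 11.13 × 1.38 = 15.36 ft²
V₂ = Q/A₂ = 39.73/15.36 = 2.586 ft/s

2.59 ft/s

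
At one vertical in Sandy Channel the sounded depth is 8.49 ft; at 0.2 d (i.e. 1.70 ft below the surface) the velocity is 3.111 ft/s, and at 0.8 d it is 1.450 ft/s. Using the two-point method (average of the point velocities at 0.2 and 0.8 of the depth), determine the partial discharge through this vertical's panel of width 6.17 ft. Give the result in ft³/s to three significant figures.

119 ft³/s

v̄ = (3.111 + 1.450) / 2 = 2.281 ft/s
q = v̄ × d × w = 2.281 × 8.49 × 6.17 = 119.5 ft³/s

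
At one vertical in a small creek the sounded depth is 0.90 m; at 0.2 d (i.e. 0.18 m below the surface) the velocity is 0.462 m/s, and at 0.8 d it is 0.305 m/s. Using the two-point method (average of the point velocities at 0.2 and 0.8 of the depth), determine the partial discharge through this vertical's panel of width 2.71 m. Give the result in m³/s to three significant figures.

v̄ = (0.462 + 0.305) / 2 = 0.3835 m/s
q = v̄ × d × w = 0.3835 × 0.90 × 2.71 = 0.9354 m³/s

0.935 m³/s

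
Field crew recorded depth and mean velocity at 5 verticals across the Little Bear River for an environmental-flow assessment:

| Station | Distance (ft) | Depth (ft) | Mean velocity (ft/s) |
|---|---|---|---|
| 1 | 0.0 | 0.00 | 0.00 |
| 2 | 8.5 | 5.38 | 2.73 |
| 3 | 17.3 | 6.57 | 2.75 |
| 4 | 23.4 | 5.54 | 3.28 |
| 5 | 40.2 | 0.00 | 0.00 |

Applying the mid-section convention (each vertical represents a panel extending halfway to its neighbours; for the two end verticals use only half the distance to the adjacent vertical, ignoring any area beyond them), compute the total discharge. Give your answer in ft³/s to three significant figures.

470 ft³/s

w_2 = (17.3 − 0.0)/2 = 8.65 ft; q_2 = 2.73 × 5.38 × 8.65 = 127.0 ft³/s
w_3 = (23.4 − 8.5)/2 = 7.45 ft; q_3 = 2.75 × 6.57 × 7.45 = 134.6 ft³/s
w_4 = (40.2 − 17.3)/2 = 11.45 ft; q_4 = 3.28 × 5.54 × 11.45 = 208.1 ft³/s
Stations 1, 5 contribute zero (depth or velocity is 0).
Q = Σ qᵢ = 469.7 ft³/s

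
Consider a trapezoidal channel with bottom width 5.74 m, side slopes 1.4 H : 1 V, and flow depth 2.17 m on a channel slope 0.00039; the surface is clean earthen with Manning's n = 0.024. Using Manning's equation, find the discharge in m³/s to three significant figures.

20.0 m³/s

A = (b + z·y)·y = (5.74 + 1.4×2.17)×2.17 = 19.05 m²
P = b + 2y√(1+z²) = 5.74 + 2×2.17×√(1+1.4²) = 13.21 m
R = A/P = 19.05/13.21 = 1.442 m
Q = (1/n)·A·R^(2/3)·S^(1/2) = (1/0.024) × 19.05 × 1.442^(2/3) × 0.00039^(1/2) = 20.01 m³/s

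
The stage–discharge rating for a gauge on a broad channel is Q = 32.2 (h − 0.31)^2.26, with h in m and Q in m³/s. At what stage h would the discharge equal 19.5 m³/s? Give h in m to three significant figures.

h − h₀ = (Q/C)^(1/b) = (19.5/32.2)^(1/2.26) = 0.8010 m
h = 0.31 + 0.8010 = 1.111 m

1.11 m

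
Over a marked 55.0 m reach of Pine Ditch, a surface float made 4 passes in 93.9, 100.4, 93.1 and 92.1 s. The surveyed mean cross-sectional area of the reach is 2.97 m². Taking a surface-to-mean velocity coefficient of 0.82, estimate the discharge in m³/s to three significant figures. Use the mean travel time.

t̄ = (93.9 + 100.4 + 93.1 + 92.1) / 4 = 94.875 s
v_surface = L / t̄ = 55.0 / 94.875 = 0.5797 m/s
v_mean = 0.82 × 0.5797 = 0.4754 m/s
Q = A × v_mean = 2.97 × 0.4754 = 1.412 m³/s

1.41 m³/s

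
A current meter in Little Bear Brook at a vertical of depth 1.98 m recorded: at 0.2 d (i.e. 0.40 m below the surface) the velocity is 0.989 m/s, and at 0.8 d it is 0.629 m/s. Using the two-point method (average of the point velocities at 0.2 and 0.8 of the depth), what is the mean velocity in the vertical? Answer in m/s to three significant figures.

0.809 m/s

v̄ = (0.989 + 0.629) / 2 = 0.8090 m/s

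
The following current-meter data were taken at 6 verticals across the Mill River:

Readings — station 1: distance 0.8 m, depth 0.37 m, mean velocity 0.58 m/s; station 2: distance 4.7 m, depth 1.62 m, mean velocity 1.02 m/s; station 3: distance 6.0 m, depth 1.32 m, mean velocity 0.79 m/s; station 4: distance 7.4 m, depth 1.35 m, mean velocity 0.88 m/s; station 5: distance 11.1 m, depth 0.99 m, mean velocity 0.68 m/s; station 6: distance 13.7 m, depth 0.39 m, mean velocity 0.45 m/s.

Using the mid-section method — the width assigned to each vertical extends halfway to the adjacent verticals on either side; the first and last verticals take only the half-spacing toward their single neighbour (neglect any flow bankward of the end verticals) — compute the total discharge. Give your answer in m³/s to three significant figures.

w_1 = (4.7 − 0.8)/2 = 1.95 m; q_1 = 0.58 × 0.37 × 1.95 = 0.4185 m³/s
w_2 = (6.0 − 0.8)/2 = 2.6 m; q_2 = 1.02 × 1.62 × 2.6 = 4.296 m³/s
w_3 = (7.4 − 4.7)/2 = 1.35 m; q_3 = 0.79 × 1.32 × 1.35 = 1.408 m³/s
w_4 = (11.1 − 6.0)/2 = 2.55 m; q_4 = 0.88 × 1.35 × 2.55 = 3.029 m³/s
w_5 = (13.7 − 7.4)/2 = 3.15 m; q_5 = 0.68 × 0.99 × 3.15 = 2.121 m³/s
w_6 = (13.7 − 11.1)/2 = 1.3 m; q_6 = 0.45 × 0.39 × 1.3 = 0.2282 m³/s
Q = Σ qᵢ = 11.50 m³/s

11.5 m³/s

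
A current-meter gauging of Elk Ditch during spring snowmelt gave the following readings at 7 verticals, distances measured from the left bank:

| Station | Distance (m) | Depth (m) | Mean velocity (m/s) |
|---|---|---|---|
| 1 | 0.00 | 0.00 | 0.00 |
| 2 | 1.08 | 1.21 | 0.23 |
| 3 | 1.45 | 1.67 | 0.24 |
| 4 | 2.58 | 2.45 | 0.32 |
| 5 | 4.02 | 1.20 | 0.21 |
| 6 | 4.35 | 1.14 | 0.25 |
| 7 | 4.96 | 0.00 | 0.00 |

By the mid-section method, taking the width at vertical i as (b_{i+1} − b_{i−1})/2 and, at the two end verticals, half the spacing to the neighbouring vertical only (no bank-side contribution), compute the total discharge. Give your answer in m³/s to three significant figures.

1.87 m³/s

w_2 = (1.45 − 0.00)/2 = 0.725 m; q_2 = 0.23 × 1.21 × 0.725 = 0.2018 m³/s
w_3 = (2.58 − 1.08)/2 = 0.75 m; q_3 = 0.24 × 1.67 × 0.75 = 0.3006 m³/s
w_4 = (4.02 − 1.45)/2 = 1.285 m; q_4 = 0.32 × 2.45 × 1.285 = 1.007 m³/s
w_5 = (4.35 − 2.58)/2 = 0.885 m; q_5 = 0.21 × 1.20 × 0.885 = 0.2230 m³/s
w_6 = (4.96 − 4.02)/2 = 0.47 m; q_6 = 0.25 × 1.14 × 0.47 = 0.1340 m³/s
Stations 1, 7 contribute zero (depth or velocity is 0).
Q = Σ qᵢ = 1.867 m³/s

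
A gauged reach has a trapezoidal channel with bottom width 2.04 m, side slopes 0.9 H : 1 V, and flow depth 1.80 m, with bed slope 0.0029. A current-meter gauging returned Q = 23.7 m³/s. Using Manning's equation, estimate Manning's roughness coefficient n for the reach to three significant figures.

A = (b + z·y)·y = (2.04 + 0.9×1.80)×1.80 = 6.588 m²
P = b + 2y√(1+z²) = 2.04 + 2×1.80×√(1+0.9²) = 6.883 m
R = A/P = 6.588/6.883 = 0.9571 m
n = (1/Q)·A·R^(2/3)·S^(1/2) = (1/23.7) × 6.588 × 0.9712 × 0.05385 = 0.01454

0.0145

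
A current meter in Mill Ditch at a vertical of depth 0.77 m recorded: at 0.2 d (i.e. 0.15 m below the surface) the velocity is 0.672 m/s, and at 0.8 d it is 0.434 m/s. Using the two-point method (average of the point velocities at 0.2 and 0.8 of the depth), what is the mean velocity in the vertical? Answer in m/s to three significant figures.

v̄ = (0.672 + 0.434) / 2 = 0.5530 m/s

0.553 m/s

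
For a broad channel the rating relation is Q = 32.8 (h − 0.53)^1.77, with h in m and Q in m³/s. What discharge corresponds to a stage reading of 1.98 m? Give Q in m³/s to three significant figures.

Q = 32.8 × (1.98 − 0.53)^1.77 = 32.8 × 1.45^1.77 = 63.31 m³/s

63.3 m³/s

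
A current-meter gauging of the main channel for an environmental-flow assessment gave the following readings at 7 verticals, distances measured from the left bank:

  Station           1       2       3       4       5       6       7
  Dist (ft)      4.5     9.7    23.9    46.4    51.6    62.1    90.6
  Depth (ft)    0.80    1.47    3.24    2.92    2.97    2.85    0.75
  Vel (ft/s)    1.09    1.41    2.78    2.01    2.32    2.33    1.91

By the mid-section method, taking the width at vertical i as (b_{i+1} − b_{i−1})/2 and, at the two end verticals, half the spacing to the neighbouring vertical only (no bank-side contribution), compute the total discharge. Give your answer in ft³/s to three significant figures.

473 ft³/s

w_1 = (9.7 − 4.5)/2 = 2.6 ft; q_1 = 1.09 × 0.80 × 2.6 = 2.267 ft³/s
w_2 = (23.9 − 4.5)/2 = 9.7 ft; q_2 = 1.41 × 1.47 × 9.7 = 20.11 ft³/s
w_3 = (46.4 − 9.7)/2 = 18.35 ft; q_3 = 2.78 × 3.24 × 18.35 = 165.3 ft³/s
w_4 = (51.6 − 23.9)/2 = 13.85 ft; q_4 = 2.01 × 2.92 × 13.85 = 81.29 ft³/s
w_5 = (62.1 − 46.4)/2 = 7.85 ft; q_5 = 2.32 × 2.97 × 7.85 = 54.09 ft³/s
w_6 = (90.6 − 51.6)/2 = 19.5 ft; q_6 = 2.33 × 2.85 × 19.5 = 129.5 ft³/s
w_7 = (90.6 − 62.1)/2 = 14.25 ft; q_7 = 1.91 × 0.75 × 14.25 = 20.41 ft³/s
Q = Σ qᵢ = 472.9 ft³/s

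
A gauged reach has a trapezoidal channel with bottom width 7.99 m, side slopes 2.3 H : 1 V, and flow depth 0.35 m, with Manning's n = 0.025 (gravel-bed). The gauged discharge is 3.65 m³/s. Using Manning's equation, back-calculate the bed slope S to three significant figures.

A = (b + z·y)·y = (7.99 + 2.3×0.35)×0.35 = 3.078 m²
P = b + 2y√(1+z²) = 7.99 + 2×0.35×√(1+2.3²) = 9.746 m
R = A/P = 3.078/9.746 = 0.3159 m
S = (Q·n / (1·A·R^(2/3)))² = (3.65×0.025 / (1×3.078×0.4638))² = 0.004085

0.00409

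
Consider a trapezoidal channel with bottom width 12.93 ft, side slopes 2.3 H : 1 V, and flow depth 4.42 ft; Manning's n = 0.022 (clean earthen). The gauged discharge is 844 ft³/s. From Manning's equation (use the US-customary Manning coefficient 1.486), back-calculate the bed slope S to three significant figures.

A = (b + z·y)·y = (12.93 + 2.3×4.42)×4.42 = 102.1 ft²
P = b + 2y√(1+z²) = 12.93 + 2×4.42×√(1+2.3²) = 35.10 ft
R = A/P = 102.1/35.10 = 2.908 ft
S = (Q·n / (1.486·A·R^(2/3)))² = (844×0.022 / (1.486×102.1×2.037))² = 0.003609

0.00361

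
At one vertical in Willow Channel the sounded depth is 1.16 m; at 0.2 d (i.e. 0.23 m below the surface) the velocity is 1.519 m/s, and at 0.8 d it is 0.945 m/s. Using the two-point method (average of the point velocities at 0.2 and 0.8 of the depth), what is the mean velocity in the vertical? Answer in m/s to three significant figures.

1.23 m/s

v̄ = (1.519 + 0.945) / 2 = 1.232 m/s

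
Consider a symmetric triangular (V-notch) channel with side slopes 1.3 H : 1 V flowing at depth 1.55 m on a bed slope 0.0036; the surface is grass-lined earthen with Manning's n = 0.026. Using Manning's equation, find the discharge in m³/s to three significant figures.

A = z·y² = 1.3×1.55² = 3.123 m²
P = 2y√(1+z²) = 2×1.55×√(1+1.3²) = 5.084 m
R = A/P = 3.123/5.084 = 0.6143 m
Q = (1/n)·A·R^(2/3)·S^(1/2) = (1/0.026) × 3.123 × 0.6143^(2/3) × 0.0036^(1/2) = 5.208 m³/s

5.21 m³/s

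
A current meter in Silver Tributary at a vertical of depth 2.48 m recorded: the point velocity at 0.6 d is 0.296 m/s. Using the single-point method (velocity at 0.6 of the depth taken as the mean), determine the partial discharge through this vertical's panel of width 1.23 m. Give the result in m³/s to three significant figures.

0.903 m³/s

v̄ = v₀.₆ = 0.296 m/s
q = v̄ × d × w = 0.2960 × 2.48 × 1.23 = 0.9029 m³/s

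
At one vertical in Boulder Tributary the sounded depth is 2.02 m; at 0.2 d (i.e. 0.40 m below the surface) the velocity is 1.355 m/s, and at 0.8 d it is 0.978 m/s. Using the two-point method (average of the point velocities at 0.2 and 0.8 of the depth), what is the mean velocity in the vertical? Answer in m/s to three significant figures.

1.17 m/s

v̄ = (1.355 + 0.978) / 2 = 1.167 m/s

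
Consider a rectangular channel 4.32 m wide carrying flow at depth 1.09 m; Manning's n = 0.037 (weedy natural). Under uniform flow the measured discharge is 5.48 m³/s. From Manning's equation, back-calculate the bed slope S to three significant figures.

0.00285

A = b·y = 4.32 × 1.09 = 4.709 m²
P = b + 2y = 4.32 + 2×1.09 = 6.500 m
R = A/P = 4.709/6.500 = 0.7244 m
S = (Q·n / (1·A·R^(2/3)))² = (5.48×0.037 / (1×4.709×0.8066))² = 0.002850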